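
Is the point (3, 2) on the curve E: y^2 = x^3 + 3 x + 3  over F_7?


Check whether y^2 = x^3 + 3 x + 3 (mod 7) for (x, y) = (3, 2).
LHS: y^2 = 2^2 mod 7 = 4
RHS: x^3 + 3 x + 3 = 3^3 + 3*3 + 3 mod 7 = 4
LHS = RHS

Yes, on the curve


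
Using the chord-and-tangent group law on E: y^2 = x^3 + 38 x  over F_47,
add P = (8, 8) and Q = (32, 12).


P != Q, so use the chord formula.
s = (y2 - y1) / (x2 - x1) = (4) / (24) mod 47 = 8
x3 = s^2 - x1 - x2 mod 47 = 8^2 - 8 - 32 = 24
y3 = s (x1 - x3) - y1 mod 47 = 8 * (8 - 24) - 8 = 5

P + Q = (24, 5)


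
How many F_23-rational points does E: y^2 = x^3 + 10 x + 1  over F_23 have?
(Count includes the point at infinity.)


For each x in F_23, count y with y^2 = x^3 + 10 x + 1 mod 23:
  x = 0: RHS = 1, y in [1, 22]  -> 2 point(s)
  x = 1: RHS = 12, y in [9, 14]  -> 2 point(s)
  x = 2: RHS = 6, y in [11, 12]  -> 2 point(s)
  x = 3: RHS = 12, y in [9, 14]  -> 2 point(s)
  x = 4: RHS = 13, y in [6, 17]  -> 2 point(s)
  x = 6: RHS = 1, y in [1, 22]  -> 2 point(s)
  x = 7: RHS = 0, y in [0]  -> 1 point(s)
  x = 8: RHS = 18, y in [8, 15]  -> 2 point(s)
  x = 11: RHS = 16, y in [4, 19]  -> 2 point(s)
  x = 12: RHS = 9, y in [3, 20]  -> 2 point(s)
  x = 16: RHS = 2, y in [5, 18]  -> 2 point(s)
  x = 17: RHS = 1, y in [1, 22]  -> 2 point(s)
  x = 19: RHS = 12, y in [9, 14]  -> 2 point(s)
  x = 20: RHS = 13, y in [6, 17]  -> 2 point(s)
  x = 22: RHS = 13, y in [6, 17]  -> 2 point(s)
Affine points: 29. Add the point at infinity: total = 30.

#E(F_23) = 30


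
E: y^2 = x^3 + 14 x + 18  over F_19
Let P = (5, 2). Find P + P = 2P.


Doubling: s = (3 x1^2 + a) / (2 y1)
s = (3*5^2 + 14) / (2*2) mod 19 = 8
x3 = s^2 - 2 x1 mod 19 = 8^2 - 2*5 = 16
y3 = s (x1 - x3) - y1 mod 19 = 8 * (5 - 16) - 2 = 5

2P = (16, 5)


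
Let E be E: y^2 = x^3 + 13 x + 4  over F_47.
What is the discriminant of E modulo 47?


4 a^3 + 27 b^2 = 4*13^3 + 27*4^2 = 8788 + 432 = 9220
Delta = -16 * (9220) = -147520
Delta mod 47 = 13

Delta = 13 (mod 47)


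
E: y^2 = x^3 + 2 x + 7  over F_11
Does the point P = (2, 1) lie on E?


Check whether y^2 = x^3 + 2 x + 7 (mod 11) for (x, y) = (2, 1).
LHS: y^2 = 1^2 mod 11 = 1
RHS: x^3 + 2 x + 7 = 2^3 + 2*2 + 7 mod 11 = 8
LHS != RHS

No, not on the curve


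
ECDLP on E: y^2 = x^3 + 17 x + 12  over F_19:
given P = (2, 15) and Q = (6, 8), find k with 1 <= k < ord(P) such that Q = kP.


Enumerate multiples of P until we hit Q = (6, 8):
  1P = (2, 15)
  2P = (13, 13)
  3P = (10, 2)
  4P = (4, 12)
  5P = (1, 12)
  6P = (6, 11)
  7P = (12, 14)
  8P = (9, 18)
  9P = (14, 7)
  10P = (14, 12)
  11P = (9, 1)
  12P = (12, 5)
  13P = (6, 8)
Match found at i = 13.

k = 13


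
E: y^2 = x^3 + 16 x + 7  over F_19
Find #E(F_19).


For each x in F_19, count y with y^2 = x^3 + 16 x + 7 mod 19:
  x = 0: RHS = 7, y in [8, 11]  -> 2 point(s)
  x = 1: RHS = 5, y in [9, 10]  -> 2 point(s)
  x = 2: RHS = 9, y in [3, 16]  -> 2 point(s)
  x = 3: RHS = 6, y in [5, 14]  -> 2 point(s)
  x = 7: RHS = 6, y in [5, 14]  -> 2 point(s)
  x = 8: RHS = 1, y in [1, 18]  -> 2 point(s)
  x = 9: RHS = 6, y in [5, 14]  -> 2 point(s)
  x = 14: RHS = 11, y in [7, 12]  -> 2 point(s)
  x = 17: RHS = 5, y in [9, 10]  -> 2 point(s)
  x = 18: RHS = 9, y in [3, 16]  -> 2 point(s)
Affine points: 20. Add the point at infinity: total = 21.

#E(F_19) = 21


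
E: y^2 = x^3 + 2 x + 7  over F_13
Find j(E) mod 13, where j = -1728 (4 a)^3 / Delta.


Delta = -16(4 a^3 + 27 b^2) mod 13 = 4
-1728 * (4 a)^3 = -1728 * (4*2)^3 mod 13 = 5
j = 5 * 4^(-1) mod 13 = 11

j = 11 (mod 13)


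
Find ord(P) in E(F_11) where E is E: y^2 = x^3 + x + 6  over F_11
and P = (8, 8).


Compute successive multiples of P until we hit O:
  1P = (8, 8)
  2P = (7, 2)
  3P = (10, 2)
  4P = (2, 7)
  5P = (5, 9)
  6P = (3, 5)
  7P = (3, 6)
  8P = (5, 2)
  ... (continuing to 13P)
  13P = O

ord(P) = 13


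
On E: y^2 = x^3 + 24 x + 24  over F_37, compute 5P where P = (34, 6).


k = 5 = 101_2 (binary, LSB first: 101)
Double-and-add from P = (34, 6):
  bit 0 = 1: acc = O + (34, 6) = (34, 6)
  bit 1 = 0: acc unchanged = (34, 6)
  bit 2 = 1: acc = (34, 6) + (3, 7) = (36, 6)

5P = (36, 6)


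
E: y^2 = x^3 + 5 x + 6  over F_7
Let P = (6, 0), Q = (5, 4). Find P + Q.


P != Q, so use the chord formula.
s = (y2 - y1) / (x2 - x1) = (4) / (6) mod 7 = 3
x3 = s^2 - x1 - x2 mod 7 = 3^2 - 6 - 5 = 5
y3 = s (x1 - x3) - y1 mod 7 = 3 * (6 - 5) - 0 = 3

P + Q = (5, 3)


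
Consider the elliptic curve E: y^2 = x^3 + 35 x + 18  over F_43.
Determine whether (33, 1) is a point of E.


Check whether y^2 = x^3 + 35 x + 18 (mod 43) for (x, y) = (33, 1).
LHS: y^2 = 1^2 mod 43 = 1
RHS: x^3 + 35 x + 18 = 33^3 + 35*33 + 18 mod 43 = 1
LHS = RHS

Yes, on the curve


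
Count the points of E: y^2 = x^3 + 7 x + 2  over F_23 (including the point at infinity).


For each x in F_23, count y with y^2 = x^3 + 7 x + 2 mod 23:
  x = 0: RHS = 2, y in [5, 18]  -> 2 point(s)
  x = 2: RHS = 1, y in [1, 22]  -> 2 point(s)
  x = 3: RHS = 4, y in [2, 21]  -> 2 point(s)
  x = 4: RHS = 2, y in [5, 18]  -> 2 point(s)
  x = 5: RHS = 1, y in [1, 22]  -> 2 point(s)
  x = 7: RHS = 3, y in [7, 16]  -> 2 point(s)
  x = 8: RHS = 18, y in [8, 15]  -> 2 point(s)
  x = 9: RHS = 12, y in [9, 14]  -> 2 point(s)
  x = 13: RHS = 13, y in [6, 17]  -> 2 point(s)
  x = 15: RHS = 9, y in [3, 20]  -> 2 point(s)
  x = 16: RHS = 1, y in [1, 22]  -> 2 point(s)
  x = 18: RHS = 3, y in [7, 16]  -> 2 point(s)
  x = 19: RHS = 2, y in [5, 18]  -> 2 point(s)
  x = 20: RHS = 0, y in [0]  -> 1 point(s)
  x = 21: RHS = 3, y in [7, 16]  -> 2 point(s)
Affine points: 29. Add the point at infinity: total = 30.

#E(F_23) = 30


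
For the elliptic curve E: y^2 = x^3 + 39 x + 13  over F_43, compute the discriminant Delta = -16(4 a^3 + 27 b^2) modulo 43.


4 a^3 + 27 b^2 = 4*39^3 + 27*13^2 = 237276 + 4563 = 241839
Delta = -16 * (241839) = -3869424
Delta mod 43 = 17

Delta = 17 (mod 43)


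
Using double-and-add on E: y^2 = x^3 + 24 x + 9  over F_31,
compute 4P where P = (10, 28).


k = 4 = 100_2 (binary, LSB first: 001)
Double-and-add from P = (10, 28):
  bit 0 = 0: acc unchanged = O
  bit 1 = 0: acc unchanged = O
  bit 2 = 1: acc = O + (10, 3) = (10, 3)

4P = (10, 3)


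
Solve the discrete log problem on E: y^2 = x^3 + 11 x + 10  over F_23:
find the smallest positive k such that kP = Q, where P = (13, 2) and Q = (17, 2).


Enumerate multiples of P until we hit Q = (17, 2):
  1P = (13, 2)
  2P = (6, 19)
  3P = (16, 2)
  4P = (17, 21)
  5P = (17, 2)
Match found at i = 5.

k = 5


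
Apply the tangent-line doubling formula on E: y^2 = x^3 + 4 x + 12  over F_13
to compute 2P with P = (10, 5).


Doubling: s = (3 x1^2 + a) / (2 y1)
s = (3*10^2 + 4) / (2*5) mod 13 = 7
x3 = s^2 - 2 x1 mod 13 = 7^2 - 2*10 = 3
y3 = s (x1 - x3) - y1 mod 13 = 7 * (10 - 3) - 5 = 5

2P = (3, 5)


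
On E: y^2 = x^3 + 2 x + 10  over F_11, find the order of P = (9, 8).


Compute successive multiples of P until we hit O:
  1P = (9, 8)
  2P = (7, 2)
  3P = (4, 7)
  4P = (2, 0)
  5P = (4, 4)
  6P = (7, 9)
  7P = (9, 3)
  8P = O

ord(P) = 8


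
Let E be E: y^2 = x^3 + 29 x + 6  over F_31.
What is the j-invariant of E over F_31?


Delta = -16(4 a^3 + 27 b^2) mod 31 = 26
-1728 * (4 a)^3 = -1728 * (4*29)^3 mod 31 = 27
j = 27 * 26^(-1) mod 31 = 7

j = 7 (mod 31)


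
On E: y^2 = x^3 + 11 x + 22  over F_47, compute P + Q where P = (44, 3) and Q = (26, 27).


P != Q, so use the chord formula.
s = (y2 - y1) / (x2 - x1) = (24) / (29) mod 47 = 30
x3 = s^2 - x1 - x2 mod 47 = 30^2 - 44 - 26 = 31
y3 = s (x1 - x3) - y1 mod 47 = 30 * (44 - 31) - 3 = 11

P + Q = (31, 11)


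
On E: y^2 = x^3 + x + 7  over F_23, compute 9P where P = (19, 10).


k = 9 = 1001_2 (binary, LSB first: 1001)
Double-and-add from P = (19, 10):
  bit 0 = 1: acc = O + (19, 10) = (19, 10)
  bit 1 = 0: acc unchanged = (19, 10)
  bit 2 = 0: acc unchanged = (19, 10)
  bit 3 = 1: acc = (19, 10) + (15, 4) = (20, 0)

9P = (20, 0)


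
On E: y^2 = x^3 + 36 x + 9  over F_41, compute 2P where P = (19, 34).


Doubling: s = (3 x1^2 + a) / (2 y1)
s = (3*19^2 + 36) / (2*34) mod 41 = 5
x3 = s^2 - 2 x1 mod 41 = 5^2 - 2*19 = 28
y3 = s (x1 - x3) - y1 mod 41 = 5 * (19 - 28) - 34 = 3

2P = (28, 3)


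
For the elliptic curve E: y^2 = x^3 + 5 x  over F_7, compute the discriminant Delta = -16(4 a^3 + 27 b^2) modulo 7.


4 a^3 + 27 b^2 = 4*5^3 + 27*0^2 = 500 + 0 = 500
Delta = -16 * (500) = -8000
Delta mod 7 = 1

Delta = 1 (mod 7)


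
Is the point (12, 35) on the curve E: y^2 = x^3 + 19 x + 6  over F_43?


Check whether y^2 = x^3 + 19 x + 6 (mod 43) for (x, y) = (12, 35).
LHS: y^2 = 35^2 mod 43 = 21
RHS: x^3 + 19 x + 6 = 12^3 + 19*12 + 6 mod 43 = 27
LHS != RHS

No, not on the curve


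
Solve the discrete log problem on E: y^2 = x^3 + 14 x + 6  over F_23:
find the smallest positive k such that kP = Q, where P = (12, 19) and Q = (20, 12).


Enumerate multiples of P until we hit Q = (20, 12):
  1P = (12, 19)
  2P = (15, 16)
  3P = (20, 12)
Match found at i = 3.

k = 3


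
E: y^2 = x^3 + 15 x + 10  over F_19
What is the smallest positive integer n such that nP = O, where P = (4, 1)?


Compute successive multiples of P until we hit O:
  1P = (4, 1)
  2P = (1, 8)
  3P = (11, 9)
  4P = (15, 0)
  5P = (11, 10)
  6P = (1, 11)
  7P = (4, 18)
  8P = O

ord(P) = 8


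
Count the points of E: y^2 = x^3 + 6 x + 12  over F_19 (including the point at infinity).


For each x in F_19, count y with y^2 = x^3 + 6 x + 12 mod 19:
  x = 1: RHS = 0, y in [0]  -> 1 point(s)
  x = 3: RHS = 0, y in [0]  -> 1 point(s)
  x = 4: RHS = 5, y in [9, 10]  -> 2 point(s)
  x = 6: RHS = 17, y in [6, 13]  -> 2 point(s)
  x = 7: RHS = 17, y in [6, 13]  -> 2 point(s)
  x = 9: RHS = 16, y in [4, 15]  -> 2 point(s)
  x = 12: RHS = 7, y in [8, 11]  -> 2 point(s)
  x = 13: RHS = 7, y in [8, 11]  -> 2 point(s)
  x = 14: RHS = 9, y in [3, 16]  -> 2 point(s)
  x = 15: RHS = 0, y in [0]  -> 1 point(s)
  x = 16: RHS = 5, y in [9, 10]  -> 2 point(s)
  x = 17: RHS = 11, y in [7, 12]  -> 2 point(s)
  x = 18: RHS = 5, y in [9, 10]  -> 2 point(s)
Affine points: 23. Add the point at infinity: total = 24.

#E(F_19) = 24


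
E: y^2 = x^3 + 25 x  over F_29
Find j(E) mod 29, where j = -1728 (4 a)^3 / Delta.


Delta = -16(4 a^3 + 27 b^2) mod 29 = 7
-1728 * (4 a)^3 = -1728 * (4*25)^3 mod 29 = 3
j = 3 * 7^(-1) mod 29 = 17

j = 17 (mod 29)


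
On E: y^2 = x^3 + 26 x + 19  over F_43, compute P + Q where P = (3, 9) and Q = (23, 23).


P != Q, so use the chord formula.
s = (y2 - y1) / (x2 - x1) = (14) / (20) mod 43 = 5
x3 = s^2 - x1 - x2 mod 43 = 5^2 - 3 - 23 = 42
y3 = s (x1 - x3) - y1 mod 43 = 5 * (3 - 42) - 9 = 11

P + Q = (42, 11)


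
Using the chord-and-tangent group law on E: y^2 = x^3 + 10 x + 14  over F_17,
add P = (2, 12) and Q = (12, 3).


P != Q, so use the chord formula.
s = (y2 - y1) / (x2 - x1) = (8) / (10) mod 17 = 11
x3 = s^2 - x1 - x2 mod 17 = 11^2 - 2 - 12 = 5
y3 = s (x1 - x3) - y1 mod 17 = 11 * (2 - 5) - 12 = 6

P + Q = (5, 6)


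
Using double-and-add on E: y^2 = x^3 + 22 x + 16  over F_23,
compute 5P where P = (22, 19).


k = 5 = 101_2 (binary, LSB first: 101)
Double-and-add from P = (22, 19):
  bit 0 = 1: acc = O + (22, 19) = (22, 19)
  bit 1 = 0: acc unchanged = (22, 19)
  bit 2 = 1: acc = (22, 19) + (17, 17) = (9, 0)

5P = (9, 0)


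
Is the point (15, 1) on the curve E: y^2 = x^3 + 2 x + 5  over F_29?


Check whether y^2 = x^3 + 2 x + 5 (mod 29) for (x, y) = (15, 1).
LHS: y^2 = 1^2 mod 29 = 1
RHS: x^3 + 2 x + 5 = 15^3 + 2*15 + 5 mod 29 = 17
LHS != RHS

No, not on the curve


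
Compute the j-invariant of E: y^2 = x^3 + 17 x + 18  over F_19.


Delta = -16(4 a^3 + 27 b^2) mod 19 = 4
-1728 * (4 a)^3 = -1728 * (4*17)^3 mod 19 = 1
j = 1 * 4^(-1) mod 19 = 5

j = 5 (mod 19)


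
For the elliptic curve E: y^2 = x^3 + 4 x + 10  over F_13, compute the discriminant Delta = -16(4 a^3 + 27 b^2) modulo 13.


4 a^3 + 27 b^2 = 4*4^3 + 27*10^2 = 256 + 2700 = 2956
Delta = -16 * (2956) = -47296
Delta mod 13 = 11

Delta = 11 (mod 13)


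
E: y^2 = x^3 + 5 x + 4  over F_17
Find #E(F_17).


For each x in F_17, count y with y^2 = x^3 + 5 x + 4 mod 17:
  x = 0: RHS = 4, y in [2, 15]  -> 2 point(s)
  x = 5: RHS = 1, y in [1, 16]  -> 2 point(s)
  x = 7: RHS = 8, y in [5, 12]  -> 2 point(s)
  x = 9: RHS = 13, y in [8, 9]  -> 2 point(s)
  x = 10: RHS = 0, y in [0]  -> 1 point(s)
  x = 11: RHS = 13, y in [8, 9]  -> 2 point(s)
  x = 14: RHS = 13, y in [8, 9]  -> 2 point(s)
  x = 16: RHS = 15, y in [7, 10]  -> 2 point(s)
Affine points: 15. Add the point at infinity: total = 16.

#E(F_17) = 16


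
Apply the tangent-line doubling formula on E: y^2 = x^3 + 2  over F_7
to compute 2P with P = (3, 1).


Doubling: s = (3 x1^2 + a) / (2 y1)
s = (3*3^2 + 0) / (2*1) mod 7 = 3
x3 = s^2 - 2 x1 mod 7 = 3^2 - 2*3 = 3
y3 = s (x1 - x3) - y1 mod 7 = 3 * (3 - 3) - 1 = 6

2P = (3, 6)


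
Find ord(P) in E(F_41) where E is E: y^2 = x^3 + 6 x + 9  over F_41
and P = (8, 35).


Compute successive multiples of P until we hit O:
  1P = (8, 35)
  2P = (0, 38)
  3P = (12, 28)
  4P = (1, 4)
  5P = (24, 23)
  6P = (7, 36)
  7P = (27, 25)
  8P = (14, 7)
  ... (continuing to 32P)
  32P = O

ord(P) = 32


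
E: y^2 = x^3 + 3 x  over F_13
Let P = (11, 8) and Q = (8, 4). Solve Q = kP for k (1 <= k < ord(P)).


Enumerate multiples of P until we hit Q = (8, 4):
  1P = (11, 8)
  2P = (3, 6)
  3P = (8, 9)
  4P = (10, 9)
  5P = (6, 0)
  6P = (10, 4)
  7P = (8, 4)
Match found at i = 7.

k = 7


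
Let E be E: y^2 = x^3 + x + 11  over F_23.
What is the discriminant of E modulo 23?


4 a^3 + 27 b^2 = 4*1^3 + 27*11^2 = 4 + 3267 = 3271
Delta = -16 * (3271) = -52336
Delta mod 23 = 12

Delta = 12 (mod 23)


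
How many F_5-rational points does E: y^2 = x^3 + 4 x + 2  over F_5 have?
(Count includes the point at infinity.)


For each x in F_5, count y with y^2 = x^3 + 4 x + 2 mod 5:
  x = 3: RHS = 1, y in [1, 4]  -> 2 point(s)
Affine points: 2. Add the point at infinity: total = 3.

#E(F_5) = 3


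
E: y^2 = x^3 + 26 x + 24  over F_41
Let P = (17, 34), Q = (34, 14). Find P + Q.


P != Q, so use the chord formula.
s = (y2 - y1) / (x2 - x1) = (21) / (17) mod 41 = 35
x3 = s^2 - x1 - x2 mod 41 = 35^2 - 17 - 34 = 26
y3 = s (x1 - x3) - y1 mod 41 = 35 * (17 - 26) - 34 = 20

P + Q = (26, 20)


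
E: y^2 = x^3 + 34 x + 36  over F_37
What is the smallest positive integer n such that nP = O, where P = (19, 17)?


Compute successive multiples of P until we hit O:
  1P = (19, 17)
  2P = (25, 34)
  3P = (0, 6)
  4P = (21, 13)
  5P = (1, 21)
  6P = (7, 5)
  7P = (12, 27)
  8P = (2, 1)
  ... (continuing to 22P)
  22P = O

ord(P) = 22


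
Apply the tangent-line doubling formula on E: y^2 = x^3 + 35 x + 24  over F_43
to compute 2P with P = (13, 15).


Doubling: s = (3 x1^2 + a) / (2 y1)
s = (3*13^2 + 35) / (2*15) mod 43 = 41
x3 = s^2 - 2 x1 mod 43 = 41^2 - 2*13 = 21
y3 = s (x1 - x3) - y1 mod 43 = 41 * (13 - 21) - 15 = 1

2P = (21, 1)


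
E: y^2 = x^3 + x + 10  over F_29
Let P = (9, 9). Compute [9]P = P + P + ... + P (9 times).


k = 9 = 1001_2 (binary, LSB first: 1001)
Double-and-add from P = (9, 9):
  bit 0 = 1: acc = O + (9, 9) = (9, 9)
  bit 1 = 0: acc unchanged = (9, 9)
  bit 2 = 0: acc unchanged = (9, 9)
  bit 3 = 1: acc = (9, 9) + (2, 7) = (24, 24)

9P = (24, 24)


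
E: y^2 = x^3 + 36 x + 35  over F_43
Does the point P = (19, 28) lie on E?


Check whether y^2 = x^3 + 36 x + 35 (mod 43) for (x, y) = (19, 28).
LHS: y^2 = 28^2 mod 43 = 10
RHS: x^3 + 36 x + 35 = 19^3 + 36*19 + 35 mod 43 = 10
LHS = RHS

Yes, on the curve


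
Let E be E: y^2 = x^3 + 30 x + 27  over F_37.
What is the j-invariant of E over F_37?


Delta = -16(4 a^3 + 27 b^2) mod 37 = 27
-1728 * (4 a)^3 = -1728 * (4*30)^3 mod 37 = 27
j = 27 * 27^(-1) mod 37 = 1

j = 1 (mod 37)


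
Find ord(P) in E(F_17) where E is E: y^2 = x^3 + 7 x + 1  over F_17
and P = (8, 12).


Compute successive multiples of P until we hit O:
  1P = (8, 12)
  2P = (14, 2)
  3P = (11, 10)
  4P = (6, 15)
  5P = (1, 3)
  6P = (10, 0)
  7P = (1, 14)
  8P = (6, 2)
  ... (continuing to 12P)
  12P = O

ord(P) = 12


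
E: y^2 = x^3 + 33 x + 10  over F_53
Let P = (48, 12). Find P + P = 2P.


Doubling: s = (3 x1^2 + a) / (2 y1)
s = (3*48^2 + 33) / (2*12) mod 53 = 31
x3 = s^2 - 2 x1 mod 53 = 31^2 - 2*48 = 17
y3 = s (x1 - x3) - y1 mod 53 = 31 * (48 - 17) - 12 = 48

2P = (17, 48)


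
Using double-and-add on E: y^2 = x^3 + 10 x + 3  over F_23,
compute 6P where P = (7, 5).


k = 6 = 110_2 (binary, LSB first: 011)
Double-and-add from P = (7, 5):
  bit 0 = 0: acc unchanged = O
  bit 1 = 1: acc = O + (11, 15) = (11, 15)
  bit 2 = 1: acc = (11, 15) + (17, 7) = (7, 18)

6P = (7, 18)


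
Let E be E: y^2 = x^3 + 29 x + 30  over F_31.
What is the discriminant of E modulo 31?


4 a^3 + 27 b^2 = 4*29^3 + 27*30^2 = 97556 + 24300 = 121856
Delta = -16 * (121856) = -1949696
Delta mod 31 = 18

Delta = 18 (mod 31)


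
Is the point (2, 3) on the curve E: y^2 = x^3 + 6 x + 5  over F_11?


Check whether y^2 = x^3 + 6 x + 5 (mod 11) for (x, y) = (2, 3).
LHS: y^2 = 3^2 mod 11 = 9
RHS: x^3 + 6 x + 5 = 2^3 + 6*2 + 5 mod 11 = 3
LHS != RHS

No, not on the curve


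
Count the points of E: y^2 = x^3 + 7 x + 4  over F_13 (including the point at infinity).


For each x in F_13, count y with y^2 = x^3 + 7 x + 4 mod 13:
  x = 0: RHS = 4, y in [2, 11]  -> 2 point(s)
  x = 1: RHS = 12, y in [5, 8]  -> 2 point(s)
  x = 2: RHS = 0, y in [0]  -> 1 point(s)
  x = 3: RHS = 0, y in [0]  -> 1 point(s)
  x = 8: RHS = 0, y in [0]  -> 1 point(s)
  x = 9: RHS = 3, y in [4, 9]  -> 2 point(s)
  x = 12: RHS = 9, y in [3, 10]  -> 2 point(s)
Affine points: 11. Add the point at infinity: total = 12.

#E(F_13) = 12


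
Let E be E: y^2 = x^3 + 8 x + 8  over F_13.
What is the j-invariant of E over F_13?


Delta = -16(4 a^3 + 27 b^2) mod 13 = 8
-1728 * (4 a)^3 = -1728 * (4*8)^3 mod 13 = 8
j = 8 * 8^(-1) mod 13 = 1

j = 1 (mod 13)


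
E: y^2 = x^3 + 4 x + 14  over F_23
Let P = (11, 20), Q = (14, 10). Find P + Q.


P != Q, so use the chord formula.
s = (y2 - y1) / (x2 - x1) = (13) / (3) mod 23 = 12
x3 = s^2 - x1 - x2 mod 23 = 12^2 - 11 - 14 = 4
y3 = s (x1 - x3) - y1 mod 23 = 12 * (11 - 4) - 20 = 18

P + Q = (4, 18)


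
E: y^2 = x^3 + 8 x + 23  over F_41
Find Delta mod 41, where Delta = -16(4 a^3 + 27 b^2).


4 a^3 + 27 b^2 = 4*8^3 + 27*23^2 = 2048 + 14283 = 16331
Delta = -16 * (16331) = -261296
Delta mod 41 = 38

Delta = 38 (mod 41)


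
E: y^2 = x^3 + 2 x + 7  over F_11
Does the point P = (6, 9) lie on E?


Check whether y^2 = x^3 + 2 x + 7 (mod 11) for (x, y) = (6, 9).
LHS: y^2 = 9^2 mod 11 = 4
RHS: x^3 + 2 x + 7 = 6^3 + 2*6 + 7 mod 11 = 4
LHS = RHS

Yes, on the curve


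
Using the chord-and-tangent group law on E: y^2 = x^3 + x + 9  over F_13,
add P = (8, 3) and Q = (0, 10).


P != Q, so use the chord formula.
s = (y2 - y1) / (x2 - x1) = (7) / (5) mod 13 = 4
x3 = s^2 - x1 - x2 mod 13 = 4^2 - 8 - 0 = 8
y3 = s (x1 - x3) - y1 mod 13 = 4 * (8 - 8) - 3 = 10

P + Q = (8, 10)


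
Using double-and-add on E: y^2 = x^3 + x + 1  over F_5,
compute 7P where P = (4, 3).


k = 7 = 111_2 (binary, LSB first: 111)
Double-and-add from P = (4, 3):
  bit 0 = 1: acc = O + (4, 3) = (4, 3)
  bit 1 = 1: acc = (4, 3) + (3, 1) = (2, 1)
  bit 2 = 1: acc = (2, 1) + (0, 1) = (3, 4)

7P = (3, 4)


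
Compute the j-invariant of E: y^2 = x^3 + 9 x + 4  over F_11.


Delta = -16(4 a^3 + 27 b^2) mod 11 = 2
-1728 * (4 a)^3 = -1728 * (4*9)^3 mod 11 = 6
j = 6 * 2^(-1) mod 11 = 3

j = 3 (mod 11)


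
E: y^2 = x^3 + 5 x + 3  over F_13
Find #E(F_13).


For each x in F_13, count y with y^2 = x^3 + 5 x + 3 mod 13:
  x = 0: RHS = 3, y in [4, 9]  -> 2 point(s)
  x = 1: RHS = 9, y in [3, 10]  -> 2 point(s)
  x = 4: RHS = 9, y in [3, 10]  -> 2 point(s)
  x = 5: RHS = 10, y in [6, 7]  -> 2 point(s)
  x = 7: RHS = 4, y in [2, 11]  -> 2 point(s)
  x = 8: RHS = 9, y in [3, 10]  -> 2 point(s)
  x = 9: RHS = 10, y in [6, 7]  -> 2 point(s)
  x = 10: RHS = 0, y in [0]  -> 1 point(s)
  x = 12: RHS = 10, y in [6, 7]  -> 2 point(s)
Affine points: 17. Add the point at infinity: total = 18.

#E(F_13) = 18


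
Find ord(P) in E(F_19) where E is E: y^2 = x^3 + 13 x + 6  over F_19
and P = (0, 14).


Compute successive multiples of P until we hit O:
  1P = (0, 14)
  2P = (11, 6)
  3P = (9, 15)
  4P = (14, 14)
  5P = (5, 5)
  6P = (18, 7)
  7P = (12, 16)
  8P = (16, 15)
  ... (continuing to 23P)
  23P = O

ord(P) = 23


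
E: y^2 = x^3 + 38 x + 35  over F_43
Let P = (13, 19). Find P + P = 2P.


Doubling: s = (3 x1^2 + a) / (2 y1)
s = (3*13^2 + 38) / (2*19) mod 43 = 20
x3 = s^2 - 2 x1 mod 43 = 20^2 - 2*13 = 30
y3 = s (x1 - x3) - y1 mod 43 = 20 * (13 - 30) - 19 = 28

2P = (30, 28)


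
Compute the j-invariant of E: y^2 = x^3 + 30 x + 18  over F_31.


Delta = -16(4 a^3 + 27 b^2) mod 31 = 30
-1728 * (4 a)^3 = -1728 * (4*30)^3 mod 31 = 15
j = 15 * 30^(-1) mod 31 = 16

j = 16 (mod 31)


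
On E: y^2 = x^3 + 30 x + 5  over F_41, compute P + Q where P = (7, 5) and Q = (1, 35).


P != Q, so use the chord formula.
s = (y2 - y1) / (x2 - x1) = (30) / (35) mod 41 = 36
x3 = s^2 - x1 - x2 mod 41 = 36^2 - 7 - 1 = 17
y3 = s (x1 - x3) - y1 mod 41 = 36 * (7 - 17) - 5 = 4

P + Q = (17, 4)


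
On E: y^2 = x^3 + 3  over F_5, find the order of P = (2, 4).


Compute successive multiples of P until we hit O:
  1P = (2, 4)
  2P = (2, 1)
  3P = O

ord(P) = 3


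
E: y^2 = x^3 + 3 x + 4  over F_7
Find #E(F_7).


For each x in F_7, count y with y^2 = x^3 + 3 x + 4 mod 7:
  x = 0: RHS = 4, y in [2, 5]  -> 2 point(s)
  x = 1: RHS = 1, y in [1, 6]  -> 2 point(s)
  x = 2: RHS = 4, y in [2, 5]  -> 2 point(s)
  x = 5: RHS = 4, y in [2, 5]  -> 2 point(s)
  x = 6: RHS = 0, y in [0]  -> 1 point(s)
Affine points: 9. Add the point at infinity: total = 10.

#E(F_7) = 10


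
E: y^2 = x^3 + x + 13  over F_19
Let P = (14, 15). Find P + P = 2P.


Doubling: s = (3 x1^2 + a) / (2 y1)
s = (3*14^2 + 1) / (2*15) mod 19 = 0
x3 = s^2 - 2 x1 mod 19 = 0^2 - 2*14 = 10
y3 = s (x1 - x3) - y1 mod 19 = 0 * (14 - 10) - 15 = 4

2P = (10, 4)


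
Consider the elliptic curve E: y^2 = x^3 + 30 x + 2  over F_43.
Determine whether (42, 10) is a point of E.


Check whether y^2 = x^3 + 30 x + 2 (mod 43) for (x, y) = (42, 10).
LHS: y^2 = 10^2 mod 43 = 14
RHS: x^3 + 30 x + 2 = 42^3 + 30*42 + 2 mod 43 = 14
LHS = RHS

Yes, on the curve


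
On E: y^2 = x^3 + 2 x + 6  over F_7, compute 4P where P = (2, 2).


k = 4 = 100_2 (binary, LSB first: 001)
Double-and-add from P = (2, 2):
  bit 0 = 0: acc unchanged = O
  bit 1 = 0: acc unchanged = O
  bit 2 = 1: acc = O + (5, 6) = (5, 6)

4P = (5, 6)


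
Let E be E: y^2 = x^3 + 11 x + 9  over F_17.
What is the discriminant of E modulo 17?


4 a^3 + 27 b^2 = 4*11^3 + 27*9^2 = 5324 + 2187 = 7511
Delta = -16 * (7511) = -120176
Delta mod 17 = 14

Delta = 14 (mod 17)


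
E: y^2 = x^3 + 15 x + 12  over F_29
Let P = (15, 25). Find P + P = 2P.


Doubling: s = (3 x1^2 + a) / (2 y1)
s = (3*15^2 + 15) / (2*25) mod 29 = 8
x3 = s^2 - 2 x1 mod 29 = 8^2 - 2*15 = 5
y3 = s (x1 - x3) - y1 mod 29 = 8 * (15 - 5) - 25 = 26

2P = (5, 26)


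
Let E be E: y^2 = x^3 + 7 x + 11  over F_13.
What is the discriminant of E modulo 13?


4 a^3 + 27 b^2 = 4*7^3 + 27*11^2 = 1372 + 3267 = 4639
Delta = -16 * (4639) = -74224
Delta mod 13 = 6

Delta = 6 (mod 13)


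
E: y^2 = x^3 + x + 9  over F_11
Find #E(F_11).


For each x in F_11, count y with y^2 = x^3 + 1 x + 9 mod 11:
  x = 0: RHS = 9, y in [3, 8]  -> 2 point(s)
  x = 1: RHS = 0, y in [0]  -> 1 point(s)
  x = 4: RHS = 0, y in [0]  -> 1 point(s)
  x = 6: RHS = 0, y in [0]  -> 1 point(s)
  x = 8: RHS = 1, y in [1, 10]  -> 2 point(s)
Affine points: 7. Add the point at infinity: total = 8.

#E(F_11) = 8


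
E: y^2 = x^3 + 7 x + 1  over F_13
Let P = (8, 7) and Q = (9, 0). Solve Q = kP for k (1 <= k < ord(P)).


Enumerate multiples of P until we hit Q = (9, 0):
  1P = (8, 7)
  2P = (0, 12)
  3P = (6, 8)
  4P = (9, 0)
Match found at i = 4.

k = 4


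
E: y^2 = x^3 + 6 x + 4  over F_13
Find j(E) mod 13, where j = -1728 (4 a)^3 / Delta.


Delta = -16(4 a^3 + 27 b^2) mod 13 = 12
-1728 * (4 a)^3 = -1728 * (4*6)^3 mod 13 = 5
j = 5 * 12^(-1) mod 13 = 8

j = 8 (mod 13)


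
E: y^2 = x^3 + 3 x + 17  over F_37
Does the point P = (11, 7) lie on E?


Check whether y^2 = x^3 + 3 x + 17 (mod 37) for (x, y) = (11, 7).
LHS: y^2 = 7^2 mod 37 = 12
RHS: x^3 + 3 x + 17 = 11^3 + 3*11 + 17 mod 37 = 12
LHS = RHS

Yes, on the curve


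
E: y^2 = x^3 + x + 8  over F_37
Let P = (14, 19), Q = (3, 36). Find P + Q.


P != Q, so use the chord formula.
s = (y2 - y1) / (x2 - x1) = (17) / (26) mod 37 = 22
x3 = s^2 - x1 - x2 mod 37 = 22^2 - 14 - 3 = 23
y3 = s (x1 - x3) - y1 mod 37 = 22 * (14 - 23) - 19 = 5

P + Q = (23, 5)


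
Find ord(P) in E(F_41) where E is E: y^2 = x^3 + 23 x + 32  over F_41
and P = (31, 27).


Compute successive multiples of P until we hit O:
  1P = (31, 27)
  2P = (25, 18)
  3P = (18, 13)
  4P = (23, 10)
  5P = (37, 32)
  6P = (9, 5)
  7P = (2, 2)
  8P = (28, 18)
  ... (continuing to 24P)
  24P = O

ord(P) = 24


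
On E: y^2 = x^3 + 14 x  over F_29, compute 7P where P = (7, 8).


k = 7 = 111_2 (binary, LSB first: 111)
Double-and-add from P = (7, 8):
  bit 0 = 1: acc = O + (7, 8) = (7, 8)
  bit 1 = 1: acc = (7, 8) + (16, 12) = (13, 28)
  bit 2 = 1: acc = (13, 28) + (4, 2) = (25, 5)

7P = (25, 5)


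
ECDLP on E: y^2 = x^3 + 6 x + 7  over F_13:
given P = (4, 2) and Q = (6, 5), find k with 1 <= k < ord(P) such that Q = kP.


Enumerate multiples of P until we hit Q = (6, 5):
  1P = (4, 2)
  2P = (2, 12)
  3P = (6, 8)
  4P = (12, 0)
  5P = (6, 5)
Match found at i = 5.

k = 5


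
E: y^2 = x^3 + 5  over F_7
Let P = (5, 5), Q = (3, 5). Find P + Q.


P != Q, so use the chord formula.
s = (y2 - y1) / (x2 - x1) = (0) / (5) mod 7 = 0
x3 = s^2 - x1 - x2 mod 7 = 0^2 - 5 - 3 = 6
y3 = s (x1 - x3) - y1 mod 7 = 0 * (5 - 6) - 5 = 2

P + Q = (6, 2)


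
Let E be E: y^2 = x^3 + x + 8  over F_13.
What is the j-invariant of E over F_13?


Delta = -16(4 a^3 + 27 b^2) mod 13 = 4
-1728 * (4 a)^3 = -1728 * (4*1)^3 mod 13 = 12
j = 12 * 4^(-1) mod 13 = 3

j = 3 (mod 13)


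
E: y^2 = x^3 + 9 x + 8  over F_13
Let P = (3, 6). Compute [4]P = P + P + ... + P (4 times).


k = 4 = 100_2 (binary, LSB first: 001)
Double-and-add from P = (3, 6):
  bit 0 = 0: acc unchanged = O
  bit 1 = 0: acc unchanged = O
  bit 2 = 1: acc = O + (3, 6) = (3, 6)

4P = (3, 6)


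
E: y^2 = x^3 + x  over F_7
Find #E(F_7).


For each x in F_7, count y with y^2 = x^3 + 1 x + 0 mod 7:
  x = 0: RHS = 0, y in [0]  -> 1 point(s)
  x = 1: RHS = 2, y in [3, 4]  -> 2 point(s)
  x = 3: RHS = 2, y in [3, 4]  -> 2 point(s)
  x = 5: RHS = 4, y in [2, 5]  -> 2 point(s)
Affine points: 7. Add the point at infinity: total = 8.

#E(F_7) = 8


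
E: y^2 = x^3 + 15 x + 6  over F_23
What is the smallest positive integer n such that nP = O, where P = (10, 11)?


Compute successive multiples of P until we hit O:
  1P = (10, 11)
  2P = (6, 17)
  3P = (15, 8)
  4P = (14, 19)
  5P = (3, 3)
  6P = (16, 15)
  7P = (0, 11)
  8P = (13, 12)
  ... (continuing to 23P)
  23P = O

ord(P) = 23


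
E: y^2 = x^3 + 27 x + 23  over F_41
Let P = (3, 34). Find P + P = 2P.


Doubling: s = (3 x1^2 + a) / (2 y1)
s = (3*3^2 + 27) / (2*34) mod 41 = 2
x3 = s^2 - 2 x1 mod 41 = 2^2 - 2*3 = 39
y3 = s (x1 - x3) - y1 mod 41 = 2 * (3 - 39) - 34 = 17

2P = (39, 17)


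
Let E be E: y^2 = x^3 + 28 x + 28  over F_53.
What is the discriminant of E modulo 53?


4 a^3 + 27 b^2 = 4*28^3 + 27*28^2 = 87808 + 21168 = 108976
Delta = -16 * (108976) = -1743616
Delta mod 53 = 31

Delta = 31 (mod 53)


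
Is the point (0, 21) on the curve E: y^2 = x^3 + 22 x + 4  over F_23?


Check whether y^2 = x^3 + 22 x + 4 (mod 23) for (x, y) = (0, 21).
LHS: y^2 = 21^2 mod 23 = 4
RHS: x^3 + 22 x + 4 = 0^3 + 22*0 + 4 mod 23 = 4
LHS = RHS

Yes, on the curve


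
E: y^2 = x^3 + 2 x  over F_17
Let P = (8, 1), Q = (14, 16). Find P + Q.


P != Q, so use the chord formula.
s = (y2 - y1) / (x2 - x1) = (15) / (6) mod 17 = 11
x3 = s^2 - x1 - x2 mod 17 = 11^2 - 8 - 14 = 14
y3 = s (x1 - x3) - y1 mod 17 = 11 * (8 - 14) - 1 = 1

P + Q = (14, 1)


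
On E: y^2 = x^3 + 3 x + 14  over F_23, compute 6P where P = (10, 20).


k = 6 = 110_2 (binary, LSB first: 011)
Double-and-add from P = (10, 20):
  bit 0 = 0: acc unchanged = O
  bit 1 = 1: acc = O + (6, 8) = (6, 8)
  bit 2 = 1: acc = (6, 8) + (1, 8) = (16, 15)

6P = (16, 15)


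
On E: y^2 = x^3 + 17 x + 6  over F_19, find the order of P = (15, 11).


Compute successive multiples of P until we hit O:
  1P = (15, 11)
  2P = (13, 7)
  3P = (14, 10)
  4P = (10, 13)
  5P = (1, 10)
  6P = (0, 5)
  7P = (11, 2)
  8P = (4, 9)
  ... (continuing to 26P)
  26P = O

ord(P) = 26


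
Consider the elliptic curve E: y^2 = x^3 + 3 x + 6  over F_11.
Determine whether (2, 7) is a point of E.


Check whether y^2 = x^3 + 3 x + 6 (mod 11) for (x, y) = (2, 7).
LHS: y^2 = 7^2 mod 11 = 5
RHS: x^3 + 3 x + 6 = 2^3 + 3*2 + 6 mod 11 = 9
LHS != RHS

No, not on the curve


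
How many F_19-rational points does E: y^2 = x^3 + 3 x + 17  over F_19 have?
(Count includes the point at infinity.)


For each x in F_19, count y with y^2 = x^3 + 3 x + 17 mod 19:
  x = 0: RHS = 17, y in [6, 13]  -> 2 point(s)
  x = 4: RHS = 17, y in [6, 13]  -> 2 point(s)
  x = 5: RHS = 5, y in [9, 10]  -> 2 point(s)
  x = 6: RHS = 4, y in [2, 17]  -> 2 point(s)
  x = 7: RHS = 1, y in [1, 18]  -> 2 point(s)
  x = 13: RHS = 11, y in [7, 12]  -> 2 point(s)
  x = 15: RHS = 17, y in [6, 13]  -> 2 point(s)
  x = 16: RHS = 0, y in [0]  -> 1 point(s)
Affine points: 15. Add the point at infinity: total = 16.

#E(F_19) = 16


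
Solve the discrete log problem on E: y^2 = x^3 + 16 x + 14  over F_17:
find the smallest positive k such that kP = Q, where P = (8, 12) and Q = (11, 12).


Enumerate multiples of P until we hit Q = (11, 12):
  1P = (8, 12)
  2P = (10, 16)
  3P = (3, 15)
  4P = (5, 10)
  5P = (12, 8)
  6P = (15, 12)
  7P = (11, 5)
  8P = (11, 12)
Match found at i = 8.

k = 8


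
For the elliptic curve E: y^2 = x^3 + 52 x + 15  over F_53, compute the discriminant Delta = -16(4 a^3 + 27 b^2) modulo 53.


4 a^3 + 27 b^2 = 4*52^3 + 27*15^2 = 562432 + 6075 = 568507
Delta = -16 * (568507) = -9096112
Delta mod 53 = 13

Delta = 13 (mod 53)


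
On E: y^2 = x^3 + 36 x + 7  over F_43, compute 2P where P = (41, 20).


Doubling: s = (3 x1^2 + a) / (2 y1)
s = (3*41^2 + 36) / (2*20) mod 43 = 27
x3 = s^2 - 2 x1 mod 43 = 27^2 - 2*41 = 2
y3 = s (x1 - x3) - y1 mod 43 = 27 * (41 - 2) - 20 = 1

2P = (2, 1)


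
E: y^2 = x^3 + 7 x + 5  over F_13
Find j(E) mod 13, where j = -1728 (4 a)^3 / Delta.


Delta = -16(4 a^3 + 27 b^2) mod 13 = 8
-1728 * (4 a)^3 = -1728 * (4*7)^3 mod 13 = 8
j = 8 * 8^(-1) mod 13 = 1

j = 1 (mod 13)


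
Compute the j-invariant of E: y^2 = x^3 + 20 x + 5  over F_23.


Delta = -16(4 a^3 + 27 b^2) mod 23 = 13
-1728 * (4 a)^3 = -1728 * (4*20)^3 mod 23 = 9
j = 9 * 13^(-1) mod 23 = 6

j = 6 (mod 23)


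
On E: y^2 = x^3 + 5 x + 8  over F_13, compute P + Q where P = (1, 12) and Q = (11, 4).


P != Q, so use the chord formula.
s = (y2 - y1) / (x2 - x1) = (5) / (10) mod 13 = 7
x3 = s^2 - x1 - x2 mod 13 = 7^2 - 1 - 11 = 11
y3 = s (x1 - x3) - y1 mod 13 = 7 * (1 - 11) - 12 = 9

P + Q = (11, 9)


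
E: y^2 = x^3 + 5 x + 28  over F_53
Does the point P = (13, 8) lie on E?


Check whether y^2 = x^3 + 5 x + 28 (mod 53) for (x, y) = (13, 8).
LHS: y^2 = 8^2 mod 53 = 11
RHS: x^3 + 5 x + 28 = 13^3 + 5*13 + 28 mod 53 = 11
LHS = RHS

Yes, on the curve


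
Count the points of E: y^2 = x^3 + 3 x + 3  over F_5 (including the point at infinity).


For each x in F_5, count y with y^2 = x^3 + 3 x + 3 mod 5:
  x = 3: RHS = 4, y in [2, 3]  -> 2 point(s)
  x = 4: RHS = 4, y in [2, 3]  -> 2 point(s)
Affine points: 4. Add the point at infinity: total = 5.

#E(F_5) = 5


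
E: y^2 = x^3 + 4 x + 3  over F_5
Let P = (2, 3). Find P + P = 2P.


Doubling: s = (3 x1^2 + a) / (2 y1)
s = (3*2^2 + 4) / (2*3) mod 5 = 1
x3 = s^2 - 2 x1 mod 5 = 1^2 - 2*2 = 2
y3 = s (x1 - x3) - y1 mod 5 = 1 * (2 - 2) - 3 = 2

2P = (2, 2)


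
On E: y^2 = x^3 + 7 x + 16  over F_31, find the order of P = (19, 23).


Compute successive multiples of P until we hit O:
  1P = (19, 23)
  2P = (0, 4)
  3P = (13, 14)
  4P = (9, 23)
  5P = (3, 8)
  6P = (10, 30)
  7P = (16, 16)
  8P = (29, 26)
  ... (continuing to 24P)
  24P = O

ord(P) = 24


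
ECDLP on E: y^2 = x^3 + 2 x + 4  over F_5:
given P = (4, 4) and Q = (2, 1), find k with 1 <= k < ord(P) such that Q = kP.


Enumerate multiples of P until we hit Q = (2, 1):
  1P = (4, 4)
  2P = (2, 1)
Match found at i = 2.

k = 2


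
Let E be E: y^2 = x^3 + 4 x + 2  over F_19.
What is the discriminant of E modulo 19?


4 a^3 + 27 b^2 = 4*4^3 + 27*2^2 = 256 + 108 = 364
Delta = -16 * (364) = -5824
Delta mod 19 = 9

Delta = 9 (mod 19)


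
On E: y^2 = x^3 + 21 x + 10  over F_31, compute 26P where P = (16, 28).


k = 26 = 11010_2 (binary, LSB first: 01011)
Double-and-add from P = (16, 28):
  bit 0 = 0: acc unchanged = O
  bit 1 = 1: acc = O + (1, 30) = (1, 30)
  bit 2 = 0: acc unchanged = (1, 30)
  bit 3 = 1: acc = (1, 30) + (14, 17) = (17, 17)
  bit 4 = 1: acc = (17, 17) + (13, 0) = (21, 28)

26P = (21, 28)


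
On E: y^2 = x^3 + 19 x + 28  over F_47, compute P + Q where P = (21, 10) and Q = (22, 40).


P != Q, so use the chord formula.
s = (y2 - y1) / (x2 - x1) = (30) / (1) mod 47 = 30
x3 = s^2 - x1 - x2 mod 47 = 30^2 - 21 - 22 = 11
y3 = s (x1 - x3) - y1 mod 47 = 30 * (21 - 11) - 10 = 8

P + Q = (11, 8)


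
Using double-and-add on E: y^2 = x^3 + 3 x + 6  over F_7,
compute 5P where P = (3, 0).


k = 5 = 101_2 (binary, LSB first: 101)
Double-and-add from P = (3, 0):
  bit 0 = 1: acc = O + (3, 0) = (3, 0)
  bit 1 = 0: acc unchanged = (3, 0)
  bit 2 = 1: acc = (3, 0) + O = (3, 0)

5P = (3, 0)


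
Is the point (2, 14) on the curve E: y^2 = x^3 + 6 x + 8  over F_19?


Check whether y^2 = x^3 + 6 x + 8 (mod 19) for (x, y) = (2, 14).
LHS: y^2 = 14^2 mod 19 = 6
RHS: x^3 + 6 x + 8 = 2^3 + 6*2 + 8 mod 19 = 9
LHS != RHS

No, not on the curve


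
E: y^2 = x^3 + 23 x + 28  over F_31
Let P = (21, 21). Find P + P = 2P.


Doubling: s = (3 x1^2 + a) / (2 y1)
s = (3*21^2 + 23) / (2*21) mod 31 = 4
x3 = s^2 - 2 x1 mod 31 = 4^2 - 2*21 = 5
y3 = s (x1 - x3) - y1 mod 31 = 4 * (21 - 5) - 21 = 12

2P = (5, 12)


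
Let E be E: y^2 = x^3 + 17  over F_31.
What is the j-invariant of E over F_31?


Delta = -16(4 a^3 + 27 b^2) mod 31 = 20
-1728 * (4 a)^3 = -1728 * (4*0)^3 mod 31 = 0
j = 0 * 20^(-1) mod 31 = 0

j = 0 (mod 31)


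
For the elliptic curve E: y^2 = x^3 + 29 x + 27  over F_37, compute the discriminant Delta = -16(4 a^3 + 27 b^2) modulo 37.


4 a^3 + 27 b^2 = 4*29^3 + 27*27^2 = 97556 + 19683 = 117239
Delta = -16 * (117239) = -1875824
Delta mod 37 = 2

Delta = 2 (mod 37)


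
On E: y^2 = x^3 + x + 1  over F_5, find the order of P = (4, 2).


Compute successive multiples of P until we hit O:
  1P = (4, 2)
  2P = (3, 4)
  3P = (2, 4)
  4P = (0, 4)
  5P = (0, 1)
  6P = (2, 1)
  7P = (3, 1)
  8P = (4, 3)
  ... (continuing to 9P)
  9P = O

ord(P) = 9


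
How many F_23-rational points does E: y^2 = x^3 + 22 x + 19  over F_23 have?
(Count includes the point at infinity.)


For each x in F_23, count y with y^2 = x^3 + 22 x + 19 mod 23:
  x = 2: RHS = 2, y in [5, 18]  -> 2 point(s)
  x = 5: RHS = 1, y in [1, 22]  -> 2 point(s)
  x = 9: RHS = 3, y in [7, 16]  -> 2 point(s)
  x = 13: RHS = 18, y in [8, 15]  -> 2 point(s)
  x = 14: RHS = 12, y in [9, 14]  -> 2 point(s)
  x = 17: RHS = 16, y in [4, 19]  -> 2 point(s)
  x = 20: RHS = 18, y in [8, 15]  -> 2 point(s)
  x = 21: RHS = 13, y in [6, 17]  -> 2 point(s)
Affine points: 16. Add the point at infinity: total = 17.

#E(F_23) = 17


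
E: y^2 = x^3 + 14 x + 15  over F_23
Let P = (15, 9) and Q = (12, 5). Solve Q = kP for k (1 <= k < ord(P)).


Enumerate multiples of P until we hit Q = (12, 5):
  1P = (15, 9)
  2P = (5, 16)
  3P = (12, 5)
Match found at i = 3.

k = 3


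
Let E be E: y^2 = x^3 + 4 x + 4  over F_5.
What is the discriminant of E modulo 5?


4 a^3 + 27 b^2 = 4*4^3 + 27*4^2 = 256 + 432 = 688
Delta = -16 * (688) = -11008
Delta mod 5 = 2

Delta = 2 (mod 5)


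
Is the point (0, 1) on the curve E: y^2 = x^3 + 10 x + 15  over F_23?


Check whether y^2 = x^3 + 10 x + 15 (mod 23) for (x, y) = (0, 1).
LHS: y^2 = 1^2 mod 23 = 1
RHS: x^3 + 10 x + 15 = 0^3 + 10*0 + 15 mod 23 = 15
LHS != RHS

No, not on the curve


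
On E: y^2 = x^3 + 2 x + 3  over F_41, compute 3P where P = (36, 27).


k = 3 = 11_2 (binary, LSB first: 11)
Double-and-add from P = (36, 27):
  bit 0 = 1: acc = O + (36, 27) = (36, 27)
  bit 1 = 1: acc = (36, 27) + (15, 28) = (35, 12)

3P = (35, 12)


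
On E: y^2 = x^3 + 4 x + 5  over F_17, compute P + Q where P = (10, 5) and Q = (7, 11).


P != Q, so use the chord formula.
s = (y2 - y1) / (x2 - x1) = (6) / (14) mod 17 = 15
x3 = s^2 - x1 - x2 mod 17 = 15^2 - 10 - 7 = 4
y3 = s (x1 - x3) - y1 mod 17 = 15 * (10 - 4) - 5 = 0

P + Q = (4, 0)


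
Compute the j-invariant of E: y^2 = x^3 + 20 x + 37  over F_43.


Delta = -16(4 a^3 + 27 b^2) mod 43 = 15
-1728 * (4 a)^3 = -1728 * (4*20)^3 mod 43 = 8
j = 8 * 15^(-1) mod 43 = 12

j = 12 (mod 43)


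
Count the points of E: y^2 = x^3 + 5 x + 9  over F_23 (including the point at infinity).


For each x in F_23, count y with y^2 = x^3 + 5 x + 9 mod 23:
  x = 0: RHS = 9, y in [3, 20]  -> 2 point(s)
  x = 2: RHS = 4, y in [2, 21]  -> 2 point(s)
  x = 4: RHS = 1, y in [1, 22]  -> 2 point(s)
  x = 6: RHS = 2, y in [5, 18]  -> 2 point(s)
  x = 8: RHS = 9, y in [3, 20]  -> 2 point(s)
  x = 9: RHS = 1, y in [1, 22]  -> 2 point(s)
  x = 10: RHS = 1, y in [1, 22]  -> 2 point(s)
  x = 12: RHS = 3, y in [7, 16]  -> 2 point(s)
  x = 15: RHS = 9, y in [3, 20]  -> 2 point(s)
  x = 17: RHS = 16, y in [4, 19]  -> 2 point(s)
  x = 20: RHS = 13, y in [6, 17]  -> 2 point(s)
  x = 22: RHS = 3, y in [7, 16]  -> 2 point(s)
Affine points: 24. Add the point at infinity: total = 25.

#E(F_23) = 25


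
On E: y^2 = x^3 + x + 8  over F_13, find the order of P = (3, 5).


Compute successive multiples of P until we hit O:
  1P = (3, 5)
  2P = (6, 10)
  3P = (1, 7)
  4P = (10, 2)
  5P = (10, 11)
  6P = (1, 6)
  7P = (6, 3)
  8P = (3, 8)
  ... (continuing to 9P)
  9P = O

ord(P) = 9


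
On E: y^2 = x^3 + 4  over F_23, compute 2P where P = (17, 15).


Doubling: s = (3 x1^2 + a) / (2 y1)
s = (3*17^2 + 0) / (2*15) mod 23 = 22
x3 = s^2 - 2 x1 mod 23 = 22^2 - 2*17 = 13
y3 = s (x1 - x3) - y1 mod 23 = 22 * (17 - 13) - 15 = 4

2P = (13, 4)


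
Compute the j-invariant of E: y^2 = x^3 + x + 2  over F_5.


Delta = -16(4 a^3 + 27 b^2) mod 5 = 3
-1728 * (4 a)^3 = -1728 * (4*1)^3 mod 5 = 3
j = 3 * 3^(-1) mod 5 = 1

j = 1 (mod 5)


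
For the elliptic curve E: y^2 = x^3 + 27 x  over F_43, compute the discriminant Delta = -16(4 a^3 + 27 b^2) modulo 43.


4 a^3 + 27 b^2 = 4*27^3 + 27*0^2 = 78732 + 0 = 78732
Delta = -16 * (78732) = -1259712
Delta mod 43 = 16

Delta = 16 (mod 43)


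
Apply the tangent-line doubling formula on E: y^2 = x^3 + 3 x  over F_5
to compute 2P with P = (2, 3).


Doubling: s = (3 x1^2 + a) / (2 y1)
s = (3*2^2 + 3) / (2*3) mod 5 = 0
x3 = s^2 - 2 x1 mod 5 = 0^2 - 2*2 = 1
y3 = s (x1 - x3) - y1 mod 5 = 0 * (2 - 1) - 3 = 2

2P = (1, 2)


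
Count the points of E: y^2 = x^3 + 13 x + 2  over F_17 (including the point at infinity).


For each x in F_17, count y with y^2 = x^3 + 13 x + 2 mod 17:
  x = 0: RHS = 2, y in [6, 11]  -> 2 point(s)
  x = 1: RHS = 16, y in [4, 13]  -> 2 point(s)
  x = 2: RHS = 2, y in [6, 11]  -> 2 point(s)
  x = 3: RHS = 0, y in [0]  -> 1 point(s)
  x = 4: RHS = 16, y in [4, 13]  -> 2 point(s)
  x = 9: RHS = 15, y in [7, 10]  -> 2 point(s)
  x = 12: RHS = 16, y in [4, 13]  -> 2 point(s)
  x = 14: RHS = 4, y in [2, 15]  -> 2 point(s)
  x = 15: RHS = 2, y in [6, 11]  -> 2 point(s)
Affine points: 17. Add the point at infinity: total = 18.

#E(F_17) = 18
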